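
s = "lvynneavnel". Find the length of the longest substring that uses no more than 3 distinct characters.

4

add l: window [l] (1 distinct), len 1
add v: window [l, v] (2 distinct), len 2
add y: window [l, v, y] (3 distinct), len 3
add n: window [v, y, n] (3 distinct), len 3
add n: window [v, y, n, n] (3 distinct), len 4
add e: window [y, n, n, e] (3 distinct), len 4
add a: window [n, n, e, a] (3 distinct), len 4
add v: window [e, a, v] (3 distinct), len 3
add n: window [a, v, n] (3 distinct), len 3
add e: window [v, n, e] (3 distinct), len 3
add l: window [n, e, l] (3 distinct), len 3
Longest length with ≤3 distinct: 4.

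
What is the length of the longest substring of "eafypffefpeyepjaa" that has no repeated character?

5

[e] len 1
[e, a] len 2
[e, a, f] len 3
[e, a, f, y] len 4
[e, a, f, y, p] len 5
[y, p, f] len 3
[f] len 1
[f, e] len 2
[e, f] len 2
[e, f, p] len 3
[f, p, e] len 3
[f, p, e, y] len 4
[y, e] len 2
[y, e, p] len 3
[y, e, p, j] len 4
[y, e, p, j, a] len 5
[a] len 1
Longest all-distinct length: 5.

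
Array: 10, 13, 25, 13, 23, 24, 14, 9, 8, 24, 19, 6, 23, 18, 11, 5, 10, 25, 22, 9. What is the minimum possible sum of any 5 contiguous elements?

63

10 13 25 13 23 → sum 84
13 25 13 23 24 → sum 98
25 13 23 24 14 → sum 99
13 23 24 14 9 → sum 83
23 24 14 9 8 → sum 78
24 14 9 8 24 → sum 79
14 9 8 24 19 → sum 74
9 8 24 19 6 → sum 66
8 24 19 6 23 → sum 80
24 19 6 23 18 → sum 90
19 6 23 18 11 → sum 77
6 23 18 11 5 → sum 63
23 18 11 5 10 → sum 67
18 11 5 10 25 → sum 69
11 5 10 25 22 → sum 73
5 10 25 22 9 → sum 71
Minimum of these is 63.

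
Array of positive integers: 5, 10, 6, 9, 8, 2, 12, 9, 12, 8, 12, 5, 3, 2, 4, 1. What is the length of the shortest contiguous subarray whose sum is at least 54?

6

Extend right; whenever the sum reaches 54, record the length and shrink from the left:
add 5: running sum 5 < 54
add 10: running sum 15 < 54
add 6: running sum 21 < 54
add 9: running sum 30 < 54
add 8: running sum 38 < 54
add 2: running sum 40 < 54
add 12: running sum 52 < 54
end 7: [10, 6, 9, 8, 2, 12, 9] sum 56, len 7
end 8: [6, 9, 8, 2, 12, 9, 12] sum 58, len 7
end 9: [9, 8, 2, 12, 9, 12, 8] sum 60, len 7
end 10: [2, 12, 9, 12, 8, 12] sum 55, len 6
end 11: [12, 9, 12, 8, 12, 5] sum 58, len 6
end 12: [12, 9, 12, 8, 12, 5, 3] sum 61, len 7
end 13: [12, 9, 12, 8, 12, 5, 3, 2] sum 63, len 8
end 14: [9, 12, 8, 12, 5, 3, 2, 4] sum 55, len 8
end 15: [9, 12, 8, 12, 5, 3, 2, 4, 1] sum 56, len 9
Shortest qualifying length: 6.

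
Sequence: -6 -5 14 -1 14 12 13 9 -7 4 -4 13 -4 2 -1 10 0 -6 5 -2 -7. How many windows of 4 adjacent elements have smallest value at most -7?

5

-6 -5 14 -1 → min -6
-5 14 -1 14 → min -5
14 -1 14 12 → min -1
-1 14 12 13 → min -1
14 12 13 9 → min 9
12 13 9 -7 → min -7  ≤ -7 ✓
13 9 -7 4 → min -7  ≤ -7 ✓
9 -7 4 -4 → min -7  ≤ -7 ✓
-7 4 -4 13 → min -7  ≤ -7 ✓
4 -4 13 -4 → min -4
-4 13 -4 2 → min -4
13 -4 2 -1 → min -4
-4 2 -1 10 → min -4
2 -1 10 0 → min -1
-1 10 0 -6 → min -6
10 0 -6 5 → min -6
0 -6 5 -2 → min -6
-6 5 -2 -7 → min -7  ≤ -7 ✓
5 windows satisfy the condition.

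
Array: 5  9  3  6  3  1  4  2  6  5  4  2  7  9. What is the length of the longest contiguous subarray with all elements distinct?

add 5: [5] len 1
add 9: [5, 9] len 2
add 3: [5, 9, 3] len 3
add 6: [5, 9, 3, 6] len 4
add 3 (repeat 3, move left end past it): [6, 3] len 2
add 1: [6, 3, 1] len 3
add 4: [6, 3, 1, 4] len 4
add 2: [6, 3, 1, 4, 2] len 5
add 6 (repeat 6, move left end past it): [3, 1, 4, 2, 6] len 5
add 5: [3, 1, 4, 2, 6, 5] len 6
add 4 (repeat 4, move left end past it): [2, 6, 5, 4] len 4
add 2 (repeat 2, move left end past it): [6, 5, 4, 2] len 4
add 7: [6, 5, 4, 2, 7] len 5
add 9: [6, 5, 4, 2, 7, 9] len 6
Longest all-distinct length: 6.

6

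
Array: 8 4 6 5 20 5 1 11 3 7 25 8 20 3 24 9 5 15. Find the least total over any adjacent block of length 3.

15

[8, 4, 6] → sum 18
[4, 6, 5] → sum 15
[6, 5, 20] → sum 31
[5, 20, 5] → sum 30
[20, 5, 1] → sum 26
[5, 1, 11] → sum 17
[1, 11, 3] → sum 15
[11, 3, 7] → sum 21
[3, 7, 25] → sum 35
[7, 25, 8] → sum 40
[25, 8, 20] → sum 53
[8, 20, 3] → sum 31
[20, 3, 24] → sum 47
[3, 24, 9] → sum 36
[24, 9, 5] → sum 38
[9, 5, 15] → sum 29
Least of these is 15.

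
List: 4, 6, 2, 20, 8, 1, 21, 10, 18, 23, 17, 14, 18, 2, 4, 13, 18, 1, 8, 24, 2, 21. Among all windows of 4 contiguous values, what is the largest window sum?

[4, 6, 2, 20] → sum 32
[6, 2, 20, 8] → sum 36
[2, 20, 8, 1] → sum 31
[20, 8, 1, 21] → sum 50
[8, 1, 21, 10] → sum 40
[1, 21, 10, 18] → sum 50
[21, 10, 18, 23] → sum 72
[10, 18, 23, 17] → sum 68
[18, 23, 17, 14] → sum 72
[23, 17, 14, 18] → sum 72
[17, 14, 18, 2] → sum 51
[14, 18, 2, 4] → sum 38
[18, 2, 4, 13] → sum 37
[2, 4, 13, 18] → sum 37
[4, 13, 18, 1] → sum 36
[13, 18, 1, 8] → sum 40
[18, 1, 8, 24] → sum 51
[1, 8, 24, 2] → sum 35
[8, 24, 2, 21] → sum 55
Largest of these is 72.

72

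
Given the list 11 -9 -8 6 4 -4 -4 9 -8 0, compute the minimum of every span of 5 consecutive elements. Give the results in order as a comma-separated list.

[11, -9, -8, 6, 4] → min -9
[-9, -8, 6, 4, -4] → min -9
[-8, 6, 4, -4, -4] → min -8
[6, 4, -4, -4, 9] → min -4
[4, -4, -4, 9, -8] → min -8
[-4, -4, 9, -8, 0] → min -8

-9, -9, -8, -4, -8, -8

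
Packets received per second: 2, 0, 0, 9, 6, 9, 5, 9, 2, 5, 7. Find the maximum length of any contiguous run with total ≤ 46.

9

→ 2: sum 2, len 1
→ 0: sum 2, len 2
→ 0: sum 2, len 3
→ 9: sum 11, len 4
→ 6: sum 17, len 5
→ 9: sum 26, len 6
→ 5: sum 31, len 7
→ 9: sum 40, len 8
→ 2: sum 42, len 9
→ 5 (dropped 2): sum 45, len 9
→ 7 (dropped 0, 0, 9): sum 43, len 7
Longest length seen: 9.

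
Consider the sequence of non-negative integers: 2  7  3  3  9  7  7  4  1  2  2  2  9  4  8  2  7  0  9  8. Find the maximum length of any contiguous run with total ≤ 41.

add 2: [2] sum 2, len 1
add 7: [2, 7] sum 9, len 2
add 3: [2, 7, 3] sum 12, len 3
add 3: [2, 7, 3, 3] sum 15, len 4
add 9: [2, 7, 3, 3, 9] sum 24, len 5
add 7: [2, 7, 3, 3, 9, 7] sum 31, len 6
add 7: [2, 7, 3, 3, 9, 7, 7] sum 38, len 7
add 4: [7, 3, 3, 9, 7, 7, 4] sum 40, len 7
add 1: [7, 3, 3, 9, 7, 7, 4, 1] sum 41, len 8
add 2: [3, 3, 9, 7, 7, 4, 1, 2] sum 36, len 8
add 2: [3, 3, 9, 7, 7, 4, 1, 2, 2] sum 38, len 9
add 2: [3, 3, 9, 7, 7, 4, 1, 2, 2, 2] sum 40, len 10
add 9: [7, 7, 4, 1, 2, 2, 2, 9] sum 34, len 8
add 4: [7, 7, 4, 1, 2, 2, 2, 9, 4] sum 38, len 9
add 8: [7, 4, 1, 2, 2, 2, 9, 4, 8] sum 39, len 9
add 2: [7, 4, 1, 2, 2, 2, 9, 4, 8, 2] sum 41, len 10
add 7: [4, 1, 2, 2, 2, 9, 4, 8, 2, 7] sum 41, len 10
add 0: [4, 1, 2, 2, 2, 9, 4, 8, 2, 7, 0] sum 41, len 11
add 9: [2, 9, 4, 8, 2, 7, 0, 9] sum 41, len 8
add 8: [4, 8, 2, 7, 0, 9, 8] sum 38, len 7
Longest length seen: 11.

11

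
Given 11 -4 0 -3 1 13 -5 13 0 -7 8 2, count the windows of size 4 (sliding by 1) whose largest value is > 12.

(11, -4, 0, -3) → max 11
(-4, 0, -3, 1) → max 1
(0, -3, 1, 13) → max 13  > 12 ✓
(-3, 1, 13, -5) → max 13  > 12 ✓
(1, 13, -5, 13) → max 13  > 12 ✓
(13, -5, 13, 0) → max 13  > 12 ✓
(-5, 13, 0, -7) → max 13  > 12 ✓
(13, 0, -7, 8) → max 13  > 12 ✓
(0, -7, 8, 2) → max 8
6 windows satisfy the condition.

6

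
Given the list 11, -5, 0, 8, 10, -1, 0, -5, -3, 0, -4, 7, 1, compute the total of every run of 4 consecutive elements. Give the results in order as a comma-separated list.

Sliding a size-4 window across the 13 values:
11 -5 0 8 → sum 14
-5 0 8 10 → sum 13
0 8 10 -1 → sum 17
8 10 -1 0 → sum 17
10 -1 0 -5 → sum 4
-1 0 -5 -3 → sum -9
0 -5 -3 0 → sum -8
-5 -3 0 -4 → sum -12
-3 0 -4 7 → sum 0
0 -4 7 1 → sum 4

14, 13, 17, 17, 4, -9, -8, -12, 0, 4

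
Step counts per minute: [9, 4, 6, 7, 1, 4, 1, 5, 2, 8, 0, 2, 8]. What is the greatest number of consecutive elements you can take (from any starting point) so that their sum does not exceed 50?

add 9: [9] sum 9, len 1
add 4: [9, 4] sum 13, len 2
add 6: [9, 4, 6] sum 19, len 3
add 7: [9, 4, 6, 7] sum 26, len 4
add 1: [9, 4, 6, 7, 1] sum 27, len 5
add 4: [9, 4, 6, 7, 1, 4] sum 31, len 6
add 1: [9, 4, 6, 7, 1, 4, 1] sum 32, len 7
add 5: [9, 4, 6, 7, 1, 4, 1, 5] sum 37, len 8
add 2: [9, 4, 6, 7, 1, 4, 1, 5, 2] sum 39, len 9
add 8: [9, 4, 6, 7, 1, 4, 1, 5, 2, 8] sum 47, len 10
add 0: [9, 4, 6, 7, 1, 4, 1, 5, 2, 8, 0] sum 47, len 11
add 2: [9, 4, 6, 7, 1, 4, 1, 5, 2, 8, 0, 2] sum 49, len 12
add 8: [4, 6, 7, 1, 4, 1, 5, 2, 8, 0, 2, 8] sum 48, len 12
Longest length seen: 12.

12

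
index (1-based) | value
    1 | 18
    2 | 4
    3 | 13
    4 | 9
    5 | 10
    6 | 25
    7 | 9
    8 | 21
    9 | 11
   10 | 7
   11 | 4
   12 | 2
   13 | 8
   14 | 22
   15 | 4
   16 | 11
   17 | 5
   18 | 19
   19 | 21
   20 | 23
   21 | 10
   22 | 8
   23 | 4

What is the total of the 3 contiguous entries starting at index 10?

Elements at indices 10..12: 7, 4, 2
sum(7, 4, 2) = 13

13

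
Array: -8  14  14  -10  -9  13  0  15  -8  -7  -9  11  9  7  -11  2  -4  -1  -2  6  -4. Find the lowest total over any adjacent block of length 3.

-24

-8 14 14 → sum 20
14 14 -10 → sum 18
14 -10 -9 → sum -5
-10 -9 13 → sum -6
-9 13 0 → sum 4
13 0 15 → sum 28
0 15 -8 → sum 7
15 -8 -7 → sum 0
-8 -7 -9 → sum -24
-7 -9 11 → sum -5
-9 11 9 → sum 11
11 9 7 → sum 27
9 7 -11 → sum 5
7 -11 2 → sum -2
-11 2 -4 → sum -13
2 -4 -1 → sum -3
-4 -1 -2 → sum -7
-1 -2 6 → sum 3
-2 6 -4 → sum 0
Lowest of these is -24.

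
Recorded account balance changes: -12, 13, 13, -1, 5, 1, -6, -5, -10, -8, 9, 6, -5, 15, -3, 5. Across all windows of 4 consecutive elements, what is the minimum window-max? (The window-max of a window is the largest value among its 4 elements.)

-5

Each size-4 window and its max:
(-12, 13, 13, -1) → max 13
(13, 13, -1, 5) → max 13
(13, -1, 5, 1) → max 13
(-1, 5, 1, -6) → max 5
(5, 1, -6, -5) → max 5
(1, -6, -5, -10) → max 1
(-6, -5, -10, -8) → max -5
(-5, -10, -8, 9) → max 9
(-10, -8, 9, 6) → max 9
(-8, 9, 6, -5) → max 9
(9, 6, -5, 15) → max 15
(6, -5, 15, -3) → max 15
(-5, 15, -3, 5) → max 15
Minimum of these is -5.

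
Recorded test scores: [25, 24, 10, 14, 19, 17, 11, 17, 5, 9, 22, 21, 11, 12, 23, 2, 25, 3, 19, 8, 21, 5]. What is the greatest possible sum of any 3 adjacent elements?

59

25 24 10 → sum 59
24 10 14 → sum 48
10 14 19 → sum 43
14 19 17 → sum 50
19 17 11 → sum 47
17 11 17 → sum 45
11 17 5 → sum 33
17 5 9 → sum 31
5 9 22 → sum 36
9 22 21 → sum 52
22 21 11 → sum 54
21 11 12 → sum 44
11 12 23 → sum 46
12 23 2 → sum 37
23 2 25 → sum 50
2 25 3 → sum 30
25 3 19 → sum 47
3 19 8 → sum 30
19 8 21 → sum 48
8 21 5 → sum 34
Greatest of these is 59.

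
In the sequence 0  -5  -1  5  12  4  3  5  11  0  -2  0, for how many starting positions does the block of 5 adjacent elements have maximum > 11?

0 -5 -1 5 12 → max 12  > 11 ✓
-5 -1 5 12 4 → max 12  > 11 ✓
-1 5 12 4 3 → max 12  > 11 ✓
5 12 4 3 5 → max 12  > 11 ✓
12 4 3 5 11 → max 12  > 11 ✓
4 3 5 11 0 → max 11
3 5 11 0 -2 → max 11
5 11 0 -2 0 → max 11
5 windows satisfy the condition.

5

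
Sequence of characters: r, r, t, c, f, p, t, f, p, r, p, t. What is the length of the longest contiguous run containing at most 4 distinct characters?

8

add r: window [r] (1 distinct), len 1
add r: window [r, r] (1 distinct), len 2
add t: window [r, r, t] (2 distinct), len 3
add c: window [r, r, t, c] (3 distinct), len 4
add f: window [r, r, t, c, f] (4 distinct), len 5
add p: window [t, c, f, p] (4 distinct), len 4
add t: window [t, c, f, p, t] (4 distinct), len 5
add f: window [t, c, f, p, t, f] (4 distinct), len 6
add p: window [t, c, f, p, t, f, p] (4 distinct), len 7
add r: window [f, p, t, f, p, r] (4 distinct), len 6
add p: window [f, p, t, f, p, r, p] (4 distinct), len 7
add t: window [f, p, t, f, p, r, p, t] (4 distinct), len 8
Longest length with ≤4 distinct: 8.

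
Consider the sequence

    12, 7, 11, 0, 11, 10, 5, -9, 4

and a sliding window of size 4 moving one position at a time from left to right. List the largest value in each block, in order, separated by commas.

12, 11, 11, 11, 11, 10

Sliding a size-4 window across the 9 values:
(12, 7, 11, 0) → max 12
(7, 11, 0, 11) → max 11
(11, 0, 11, 10) → max 11
(0, 11, 10, 5) → max 11
(11, 10, 5, -9) → max 11
(10, 5, -9, 4) → max 10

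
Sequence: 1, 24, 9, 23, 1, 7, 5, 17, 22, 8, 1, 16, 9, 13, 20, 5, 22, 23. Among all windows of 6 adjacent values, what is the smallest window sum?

[1, 24, 9, 23, 1, 7] → sum 65
[24, 9, 23, 1, 7, 5] → sum 69
[9, 23, 1, 7, 5, 17] → sum 62
[23, 1, 7, 5, 17, 22] → sum 75
[1, 7, 5, 17, 22, 8] → sum 60
[7, 5, 17, 22, 8, 1] → sum 60
[5, 17, 22, 8, 1, 16] → sum 69
[17, 22, 8, 1, 16, 9] → sum 73
[22, 8, 1, 16, 9, 13] → sum 69
[8, 1, 16, 9, 13, 20] → sum 67
[1, 16, 9, 13, 20, 5] → sum 64
[16, 9, 13, 20, 5, 22] → sum 85
[9, 13, 20, 5, 22, 23] → sum 92
Smallest of these is 60.

60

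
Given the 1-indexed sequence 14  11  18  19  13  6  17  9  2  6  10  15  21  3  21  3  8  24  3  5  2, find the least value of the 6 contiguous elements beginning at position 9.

Elements at indices 9..14: 2, 6, 10, 15, 21, 3
min(2, 6, 10, 15, 21, 3) = 2

2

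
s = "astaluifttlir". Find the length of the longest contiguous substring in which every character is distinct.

add a: [a] len 1
add s: [a, s] len 2
add t: [a, s, t] len 3
add a (repeat a, move left end past it): [s, t, a] len 3
add l: [s, t, a, l] len 4
add u: [s, t, a, l, u] len 5
add i: [s, t, a, l, u, i] len 6
add f: [s, t, a, l, u, i, f] len 7
add t (repeat t, move left end past it): [a, l, u, i, f, t] len 6
add t (repeat t, move left end past it): [t] len 1
add l: [t, l] len 2
add i: [t, l, i] len 3
add r: [t, l, i, r] len 4
Longest all-distinct length: 7.

7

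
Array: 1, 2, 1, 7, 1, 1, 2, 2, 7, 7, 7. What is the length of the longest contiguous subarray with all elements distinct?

3

add 1: [1] len 1
add 2: [1, 2] len 2
add 1 (repeat 1, move left end past it): [2, 1] len 2
add 7: [2, 1, 7] len 3
add 1 (repeat 1, move left end past it): [7, 1] len 2
add 1 (repeat 1, move left end past it): [1] len 1
add 2: [1, 2] len 2
add 2 (repeat 2, move left end past it): [2] len 1
add 7: [2, 7] len 2
add 7 (repeat 7, move left end past it): [7] len 1
add 7 (repeat 7, move left end past it): [7] len 1
Longest all-distinct length: 3.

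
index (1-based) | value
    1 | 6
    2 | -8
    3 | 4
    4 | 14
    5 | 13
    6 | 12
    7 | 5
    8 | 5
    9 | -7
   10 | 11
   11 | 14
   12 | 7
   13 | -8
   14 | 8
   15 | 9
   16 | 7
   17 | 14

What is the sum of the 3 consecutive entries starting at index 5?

30

Elements at indices 5..7: 13, 12, 5
sum(13, 12, 5) = 30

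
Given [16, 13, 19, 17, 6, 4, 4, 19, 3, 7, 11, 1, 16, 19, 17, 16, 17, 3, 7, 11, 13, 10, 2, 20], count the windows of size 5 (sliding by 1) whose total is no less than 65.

[16, 13, 19, 17, 6] → sum 71  ≥ 65 ✓
[13, 19, 17, 6, 4] → sum 59
[19, 17, 6, 4, 4] → sum 50
[17, 6, 4, 4, 19] → sum 50
[6, 4, 4, 19, 3] → sum 36
[4, 4, 19, 3, 7] → sum 37
[4, 19, 3, 7, 11] → sum 44
[19, 3, 7, 11, 1] → sum 41
[3, 7, 11, 1, 16] → sum 38
[7, 11, 1, 16, 19] → sum 54
[11, 1, 16, 19, 17] → sum 64
[1, 16, 19, 17, 16] → sum 69  ≥ 65 ✓
[16, 19, 17, 16, 17] → sum 85  ≥ 65 ✓
[19, 17, 16, 17, 3] → sum 72  ≥ 65 ✓
[17, 16, 17, 3, 7] → sum 60
[16, 17, 3, 7, 11] → sum 54
[17, 3, 7, 11, 13] → sum 51
[3, 7, 11, 13, 10] → sum 44
[7, 11, 13, 10, 2] → sum 43
[11, 13, 10, 2, 20] → sum 56
4 windows satisfy the condition.

4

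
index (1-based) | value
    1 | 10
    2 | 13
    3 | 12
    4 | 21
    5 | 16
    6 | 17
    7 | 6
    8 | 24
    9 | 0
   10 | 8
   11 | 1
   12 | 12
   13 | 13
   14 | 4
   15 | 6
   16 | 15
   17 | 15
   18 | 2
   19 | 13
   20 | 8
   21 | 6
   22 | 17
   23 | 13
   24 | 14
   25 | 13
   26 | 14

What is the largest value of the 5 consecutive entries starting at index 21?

Elements at indices 21..25: 6, 17, 13, 14, 13
max(6, 17, 13, 14, 13) = 17

17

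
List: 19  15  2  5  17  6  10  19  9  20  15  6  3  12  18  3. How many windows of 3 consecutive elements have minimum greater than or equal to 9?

3

[19, 15, 2] → min 2
[15, 2, 5] → min 2
[2, 5, 17] → min 2
[5, 17, 6] → min 5
[17, 6, 10] → min 6
[6, 10, 19] → min 6
[10, 19, 9] → min 9  ≥ 9 ✓
[19, 9, 20] → min 9  ≥ 9 ✓
[9, 20, 15] → min 9  ≥ 9 ✓
[20, 15, 6] → min 6
[15, 6, 3] → min 3
[6, 3, 12] → min 3
[3, 12, 18] → min 3
[12, 18, 3] → min 3
3 windows satisfy the condition.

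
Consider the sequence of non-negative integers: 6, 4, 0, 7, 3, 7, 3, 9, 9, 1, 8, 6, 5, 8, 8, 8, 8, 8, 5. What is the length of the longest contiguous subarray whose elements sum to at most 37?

7

Extend to the right; shrink from the left whenever the sum exceeds 37:
→ 6: sum 6, len 1
→ 4: sum 10, len 2
→ 0: sum 10, len 3
→ 7: sum 17, len 4
→ 3: sum 20, len 5
→ 7: sum 27, len 6
→ 3: sum 30, len 7
→ 9 (dropped 6): sum 33, len 7
→ 9 (dropped 4, 0, 7): sum 31, len 5
→ 1: sum 32, len 6
→ 8 (dropped 3): sum 37, len 6
→ 6 (dropped 7): sum 36, len 6
→ 5 (dropped 3, 9): sum 29, len 5
→ 8: sum 37, len 6
→ 8 (dropped 9): sum 36, len 6
→ 8 (dropped 1, 8): sum 35, len 5
→ 8 (dropped 6): sum 37, len 5
→ 8 (dropped 5, 8): sum 32, len 4
→ 5: sum 37, len 5
Longest length seen: 7.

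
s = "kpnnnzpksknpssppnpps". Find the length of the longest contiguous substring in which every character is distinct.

5

add k: [k] len 1
add p: [k, p] len 2
add n: [k, p, n] len 3
add n (repeat n, move left end past it): [n] len 1
add n (repeat n, move left end past it): [n] len 1
add z: [n, z] len 2
add p: [n, z, p] len 3
add k: [n, z, p, k] len 4
add s: [n, z, p, k, s] len 5
add k (repeat k, move left end past it): [s, k] len 2
add n: [s, k, n] len 3
add p: [s, k, n, p] len 4
add s (repeat s, move left end past it): [k, n, p, s] len 4
add s (repeat s, move left end past it): [s] len 1
add p: [s, p] len 2
add p (repeat p, move left end past it): [p] len 1
add n: [p, n] len 2
add p (repeat p, move left end past it): [n, p] len 2
add p (repeat p, move left end past it): [p] len 1
add s: [p, s] len 2
Longest all-distinct length: 5.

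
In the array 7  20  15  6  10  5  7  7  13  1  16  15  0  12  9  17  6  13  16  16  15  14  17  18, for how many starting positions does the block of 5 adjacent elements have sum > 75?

2

(7, 20, 15, 6, 10) → sum 58
(20, 15, 6, 10, 5) → sum 56
(15, 6, 10, 5, 7) → sum 43
(6, 10, 5, 7, 7) → sum 35
(10, 5, 7, 7, 13) → sum 42
(5, 7, 7, 13, 1) → sum 33
(7, 7, 13, 1, 16) → sum 44
(7, 13, 1, 16, 15) → sum 52
(13, 1, 16, 15, 0) → sum 45
(1, 16, 15, 0, 12) → sum 44
(16, 15, 0, 12, 9) → sum 52
(15, 0, 12, 9, 17) → sum 53
(0, 12, 9, 17, 6) → sum 44
(12, 9, 17, 6, 13) → sum 57
(9, 17, 6, 13, 16) → sum 61
(17, 6, 13, 16, 16) → sum 68
(6, 13, 16, 16, 15) → sum 66
(13, 16, 16, 15, 14) → sum 74
(16, 16, 15, 14, 17) → sum 78  > 75 ✓
(16, 15, 14, 17, 18) → sum 80  > 75 ✓
2 windows satisfy the condition.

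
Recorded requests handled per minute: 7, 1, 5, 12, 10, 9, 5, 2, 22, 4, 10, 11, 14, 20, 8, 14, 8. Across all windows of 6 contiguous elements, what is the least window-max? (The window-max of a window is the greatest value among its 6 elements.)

12

Each size-6 window and its max:
7 1 5 12 10 9 → max 12
1 5 12 10 9 5 → max 12
5 12 10 9 5 2 → max 12
12 10 9 5 2 22 → max 22
10 9 5 2 22 4 → max 22
9 5 2 22 4 10 → max 22
5 2 22 4 10 11 → max 22
2 22 4 10 11 14 → max 22
22 4 10 11 14 20 → max 22
4 10 11 14 20 8 → max 20
10 11 14 20 8 14 → max 20
11 14 20 8 14 8 → max 20
Least of these is 12.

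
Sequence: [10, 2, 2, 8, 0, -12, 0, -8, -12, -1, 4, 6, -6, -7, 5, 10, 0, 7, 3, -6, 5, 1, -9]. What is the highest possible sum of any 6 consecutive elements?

Each size-6 window and its sum:
[10, 2, 2, 8, 0, -12] → sum 10
[2, 2, 8, 0, -12, 0] → sum 0
[2, 8, 0, -12, 0, -8] → sum -10
[8, 0, -12, 0, -8, -12] → sum -24
[0, -12, 0, -8, -12, -1] → sum -33
[-12, 0, -8, -12, -1, 4] → sum -29
[0, -8, -12, -1, 4, 6] → sum -11
[-8, -12, -1, 4, 6, -6] → sum -17
[-12, -1, 4, 6, -6, -7] → sum -16
[-1, 4, 6, -6, -7, 5] → sum 1
[4, 6, -6, -7, 5, 10] → sum 12
[6, -6, -7, 5, 10, 0] → sum 8
[-6, -7, 5, 10, 0, 7] → sum 9
[-7, 5, 10, 0, 7, 3] → sum 18
[5, 10, 0, 7, 3, -6] → sum 19
[10, 0, 7, 3, -6, 5] → sum 19
[0, 7, 3, -6, 5, 1] → sum 10
[7, 3, -6, 5, 1, -9] → sum 1
Highest of these is 19.

19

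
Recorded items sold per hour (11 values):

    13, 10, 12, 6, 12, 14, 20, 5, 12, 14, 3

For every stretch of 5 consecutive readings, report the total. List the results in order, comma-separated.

Sliding a size-5 window across the 11 values:
(13, 10, 12, 6, 12) → sum 53
(10, 12, 6, 12, 14) → sum 54
(12, 6, 12, 14, 20) → sum 64
(6, 12, 14, 20, 5) → sum 57
(12, 14, 20, 5, 12) → sum 63
(14, 20, 5, 12, 14) → sum 65
(20, 5, 12, 14, 3) → sum 54

53, 54, 64, 57, 63, 65, 54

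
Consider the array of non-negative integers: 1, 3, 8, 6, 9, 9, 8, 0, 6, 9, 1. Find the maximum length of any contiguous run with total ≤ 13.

→ 1: sum 1, len 1
→ 3: sum 4, len 2
→ 8: sum 12, len 3
→ 6 (dropped 1, 3, 8): sum 6, len 1
→ 9 (dropped 6): sum 9, len 1
→ 9 (dropped 9): sum 9, len 1
→ 8 (dropped 9): sum 8, len 1
→ 0: sum 8, len 2
→ 6 (dropped 8): sum 6, len 2
→ 9 (dropped 0, 6): sum 9, len 1
→ 1: sum 10, len 2
Longest length seen: 3.

3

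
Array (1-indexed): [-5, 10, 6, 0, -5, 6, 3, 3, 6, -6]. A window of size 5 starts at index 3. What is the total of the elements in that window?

10

Elements at indices 3..7: 6, 0, -5, 6, 3
sum(6, 0, -5, 6, 3) = 10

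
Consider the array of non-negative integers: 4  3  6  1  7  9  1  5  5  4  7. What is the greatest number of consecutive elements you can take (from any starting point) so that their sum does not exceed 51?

10

Extend to the right; shrink from the left whenever the sum exceeds 51:
[4] sum 4 len 1
[4, 3] sum 7 len 2
[4, 3, 6] sum 13 len 3
[4, 3, 6, 1] sum 14 len 4
[4, 3, 6, 1, 7] sum 21 len 5
[4, 3, 6, 1, 7, 9] sum 30 len 6
[4, 3, 6, 1, 7, 9, 1] sum 31 len 7
[4, 3, 6, 1, 7, 9, 1, 5] sum 36 len 8
[4, 3, 6, 1, 7, 9, 1, 5, 5] sum 41 len 9
[4, 3, 6, 1, 7, 9, 1, 5, 5, 4] sum 45 len 10
[3, 6, 1, 7, 9, 1, 5, 5, 4, 7] sum 48 len 10
Longest length seen: 10.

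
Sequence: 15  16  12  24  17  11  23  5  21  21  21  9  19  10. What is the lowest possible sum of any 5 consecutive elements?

(15, 16, 12, 24, 17) → sum 84
(16, 12, 24, 17, 11) → sum 80
(12, 24, 17, 11, 23) → sum 87
(24, 17, 11, 23, 5) → sum 80
(17, 11, 23, 5, 21) → sum 77
(11, 23, 5, 21, 21) → sum 81
(23, 5, 21, 21, 21) → sum 91
(5, 21, 21, 21, 9) → sum 77
(21, 21, 21, 9, 19) → sum 91
(21, 21, 9, 19, 10) → sum 80
Lowest of these is 77.

77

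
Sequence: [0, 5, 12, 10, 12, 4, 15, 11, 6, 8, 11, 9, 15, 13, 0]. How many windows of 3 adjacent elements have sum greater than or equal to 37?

(0, 5, 12) → sum 17
(5, 12, 10) → sum 27
(12, 10, 12) → sum 34
(10, 12, 4) → sum 26
(12, 4, 15) → sum 31
(4, 15, 11) → sum 30
(15, 11, 6) → sum 32
(11, 6, 8) → sum 25
(6, 8, 11) → sum 25
(8, 11, 9) → sum 28
(11, 9, 15) → sum 35
(9, 15, 13) → sum 37  ≥ 37 ✓
(15, 13, 0) → sum 28
1 window satisfy the condition.

1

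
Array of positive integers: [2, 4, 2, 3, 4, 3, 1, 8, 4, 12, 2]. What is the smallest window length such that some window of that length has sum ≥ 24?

3

Extend right; whenever the sum reaches 24, record the length and shrink from the left:
add 2: running sum 2 < 24
add 4: running sum 6 < 24
add 2: running sum 8 < 24
add 3: running sum 11 < 24
add 4: running sum 15 < 24
add 3: running sum 18 < 24
add 1: running sum 19 < 24
end 7: [4, 2, 3, 4, 3, 1, 8] sum 25, len 7
end 8: [2, 3, 4, 3, 1, 8, 4] sum 25, len 7
end 9: [8, 4, 12] sum 24, len 3
end 10: [8, 4, 12, 2] sum 26, len 4
Shortest qualifying length: 3.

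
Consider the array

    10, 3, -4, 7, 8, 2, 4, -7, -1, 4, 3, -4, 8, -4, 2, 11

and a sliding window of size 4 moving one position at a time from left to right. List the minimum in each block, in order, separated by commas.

Sliding a size-4 window across the 16 values:
10 3 -4 7 → min -4
3 -4 7 8 → min -4
-4 7 8 2 → min -4
7 8 2 4 → min 2
8 2 4 -7 → min -7
2 4 -7 -1 → min -7
4 -7 -1 4 → min -7
-7 -1 4 3 → min -7
-1 4 3 -4 → min -4
4 3 -4 8 → min -4
3 -4 8 -4 → min -4
-4 8 -4 2 → min -4
8 -4 2 11 → min -4

-4, -4, -4, 2, -7, -7, -7, -7, -4, -4, -4, -4, -4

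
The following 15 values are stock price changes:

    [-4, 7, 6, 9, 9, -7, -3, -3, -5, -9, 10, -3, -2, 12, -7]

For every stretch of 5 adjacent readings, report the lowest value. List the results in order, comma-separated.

-4, -7, -7, -7, -7, -9, -9, -9, -9, -9, -7

-4 7 6 9 9 → min -4
7 6 9 9 -7 → min -7
6 9 9 -7 -3 → min -7
9 9 -7 -3 -3 → min -7
9 -7 -3 -3 -5 → min -7
-7 -3 -3 -5 -9 → min -9
-3 -3 -5 -9 10 → min -9
-3 -5 -9 10 -3 → min -9
-5 -9 10 -3 -2 → min -9
-9 10 -3 -2 12 → min -9
10 -3 -2 12 -7 → min -7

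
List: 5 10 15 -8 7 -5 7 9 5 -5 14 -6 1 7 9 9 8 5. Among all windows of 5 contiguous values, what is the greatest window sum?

38

5 10 15 -8 7 → sum 29
10 15 -8 7 -5 → sum 19
15 -8 7 -5 7 → sum 16
-8 7 -5 7 9 → sum 10
7 -5 7 9 5 → sum 23
-5 7 9 5 -5 → sum 11
7 9 5 -5 14 → sum 30
9 5 -5 14 -6 → sum 17
5 -5 14 -6 1 → sum 9
-5 14 -6 1 7 → sum 11
14 -6 1 7 9 → sum 25
-6 1 7 9 9 → sum 20
1 7 9 9 8 → sum 34
7 9 9 8 5 → sum 38
Greatest of these is 38.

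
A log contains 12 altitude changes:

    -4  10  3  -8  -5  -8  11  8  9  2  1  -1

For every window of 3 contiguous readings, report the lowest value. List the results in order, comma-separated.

-4, -8, -8, -8, -8, -8, 8, 2, 1, -1

[-4, 10, 3] → min -4
[10, 3, -8] → min -8
[3, -8, -5] → min -8
[-8, -5, -8] → min -8
[-5, -8, 11] → min -8
[-8, 11, 8] → min -8
[11, 8, 9] → min 8
[8, 9, 2] → min 2
[9, 2, 1] → min 1
[2, 1, -1] → min -1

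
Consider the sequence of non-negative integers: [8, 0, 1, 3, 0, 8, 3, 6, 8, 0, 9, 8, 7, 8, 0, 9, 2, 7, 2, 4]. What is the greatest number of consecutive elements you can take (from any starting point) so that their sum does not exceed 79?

17

→ 8: sum 8, len 1
→ 0: sum 8, len 2
→ 1: sum 9, len 3
→ 3: sum 12, len 4
→ 0: sum 12, len 5
→ 8: sum 20, len 6
→ 3: sum 23, len 7
→ 6: sum 29, len 8
→ 8: sum 37, len 9
→ 0: sum 37, len 10
→ 9: sum 46, len 11
→ 8: sum 54, len 12
→ 7: sum 61, len 13
→ 8: sum 69, len 14
→ 0: sum 69, len 15
→ 9: sum 78, len 16
→ 2 (dropped 8): sum 72, len 16
→ 7: sum 79, len 17
→ 2 (dropped 0, 1, 3): sum 77, len 15
→ 4 (dropped 0, 8): sum 73, len 14
Longest length seen: 17.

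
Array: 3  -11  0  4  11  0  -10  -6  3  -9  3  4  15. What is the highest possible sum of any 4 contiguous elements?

Window sums for each of the 10 positions:
(3, -11, 0, 4) → sum -4
(-11, 0, 4, 11) → sum 4
(0, 4, 11, 0) → sum 15
(4, 11, 0, -10) → sum 5
(11, 0, -10, -6) → sum -5
(0, -10, -6, 3) → sum -13
(-10, -6, 3, -9) → sum -22
(-6, 3, -9, 3) → sum -9
(3, -9, 3, 4) → sum 1
(-9, 3, 4, 15) → sum 13
Highest of these is 15.

15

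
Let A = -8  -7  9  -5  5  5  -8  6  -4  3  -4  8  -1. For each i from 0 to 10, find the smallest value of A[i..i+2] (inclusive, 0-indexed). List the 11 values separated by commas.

[-8, -7, 9] → min -8
[-7, 9, -5] → min -7
[9, -5, 5] → min -5
[-5, 5, 5] → min -5
[5, 5, -8] → min -8
[5, -8, 6] → min -8
[-8, 6, -4] → min -8
[6, -4, 3] → min -4
[-4, 3, -4] → min -4
[3, -4, 8] → min -4
[-4, 8, -1] → min -4

-8, -7, -5, -5, -8, -8, -8, -4, -4, -4, -4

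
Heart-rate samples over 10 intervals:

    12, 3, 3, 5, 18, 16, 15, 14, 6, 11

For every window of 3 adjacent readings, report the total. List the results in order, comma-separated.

18, 11, 26, 39, 49, 45, 35, 31

(12, 3, 3) → sum 18
(3, 3, 5) → sum 11
(3, 5, 18) → sum 26
(5, 18, 16) → sum 39
(18, 16, 15) → sum 49
(16, 15, 14) → sum 45
(15, 14, 6) → sum 35
(14, 6, 11) → sum 31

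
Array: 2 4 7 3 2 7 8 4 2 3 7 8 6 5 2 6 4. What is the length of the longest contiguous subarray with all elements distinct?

[2] len 1
[2, 4] len 2
[2, 4, 7] len 3
[2, 4, 7, 3] len 4
[4, 7, 3, 2] len 4
[3, 2, 7] len 3
[3, 2, 7, 8] len 4
[3, 2, 7, 8, 4] len 5
[7, 8, 4, 2] len 4
[7, 8, 4, 2, 3] len 5
[8, 4, 2, 3, 7] len 5
[4, 2, 3, 7, 8] len 5
[4, 2, 3, 7, 8, 6] len 6
[4, 2, 3, 7, 8, 6, 5] len 7
[3, 7, 8, 6, 5, 2] len 6
[5, 2, 6] len 3
[5, 2, 6, 4] len 4
Longest all-distinct length: 7.

7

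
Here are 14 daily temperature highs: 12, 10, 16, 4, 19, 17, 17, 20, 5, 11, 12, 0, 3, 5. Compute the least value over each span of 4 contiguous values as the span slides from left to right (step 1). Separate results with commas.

4, 4, 4, 4, 17, 5, 5, 5, 0, 0, 0

(12, 10, 16, 4) → min 4
(10, 16, 4, 19) → min 4
(16, 4, 19, 17) → min 4
(4, 19, 17, 17) → min 4
(19, 17, 17, 20) → min 17
(17, 17, 20, 5) → min 5
(17, 20, 5, 11) → min 5
(20, 5, 11, 12) → min 5
(5, 11, 12, 0) → min 0
(11, 12, 0, 3) → min 0
(12, 0, 3, 5) → min 0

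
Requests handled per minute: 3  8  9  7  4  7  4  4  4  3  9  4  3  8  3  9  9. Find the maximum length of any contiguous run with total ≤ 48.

Extend to the right; shrink from the left whenever the sum exceeds 48:
→ 3: sum 3, len 1
→ 8: sum 11, len 2
→ 9: sum 20, len 3
→ 7: sum 27, len 4
→ 4: sum 31, len 5
→ 7: sum 38, len 6
→ 4: sum 42, len 7
→ 4: sum 46, len 8
→ 4 (dropped 3): sum 47, len 8
→ 3 (dropped 8): sum 42, len 8
→ 9 (dropped 9): sum 42, len 8
→ 4: sum 46, len 9
→ 3 (dropped 7): sum 42, len 9
→ 8 (dropped 4): sum 46, len 9
→ 3 (dropped 7): sum 42, len 9
→ 9 (dropped 4): sum 47, len 9
→ 9 (dropped 4, 4): sum 48, len 8
Longest length seen: 9.

9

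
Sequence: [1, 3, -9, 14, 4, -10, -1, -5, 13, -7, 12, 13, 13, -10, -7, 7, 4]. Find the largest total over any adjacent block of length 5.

Each size-5 window and its sum:
1 3 -9 14 4 → sum 13
3 -9 14 4 -10 → sum 2
-9 14 4 -10 -1 → sum -2
14 4 -10 -1 -5 → sum 2
4 -10 -1 -5 13 → sum 1
-10 -1 -5 13 -7 → sum -10
-1 -5 13 -7 12 → sum 12
-5 13 -7 12 13 → sum 26
13 -7 12 13 13 → sum 44
-7 12 13 13 -10 → sum 21
12 13 13 -10 -7 → sum 21
13 13 -10 -7 7 → sum 16
13 -10 -7 7 4 → sum 7
Largest of these is 44.

44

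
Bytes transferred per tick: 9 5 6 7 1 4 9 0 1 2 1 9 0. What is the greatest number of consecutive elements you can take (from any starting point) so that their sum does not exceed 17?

6

Extend to the right; shrink from the left whenever the sum exceeds 17:
add 9: [9] sum 9, len 1
add 5: [9, 5] sum 14, len 2
add 6: [5, 6] sum 11, len 2
add 7: [6, 7] sum 13, len 2
add 1: [6, 7, 1] sum 14, len 3
add 4: [7, 1, 4] sum 12, len 3
add 9: [1, 4, 9] sum 14, len 3
add 0: [1, 4, 9, 0] sum 14, len 4
add 1: [1, 4, 9, 0, 1] sum 15, len 5
add 2: [1, 4, 9, 0, 1, 2] sum 17, len 6
add 1: [4, 9, 0, 1, 2, 1] sum 17, len 6
add 9: [0, 1, 2, 1, 9] sum 13, len 5
add 0: [0, 1, 2, 1, 9, 0] sum 13, len 6
Longest length seen: 6.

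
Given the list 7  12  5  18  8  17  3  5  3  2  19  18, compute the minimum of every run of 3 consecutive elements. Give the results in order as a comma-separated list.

5, 5, 5, 8, 3, 3, 3, 2, 2, 2

Sliding a size-3 window across the 12 values:
(7, 12, 5) → min 5
(12, 5, 18) → min 5
(5, 18, 8) → min 5
(18, 8, 17) → min 8
(8, 17, 3) → min 3
(17, 3, 5) → min 3
(3, 5, 3) → min 3
(5, 3, 2) → min 2
(3, 2, 19) → min 2
(2, 19, 18) → min 2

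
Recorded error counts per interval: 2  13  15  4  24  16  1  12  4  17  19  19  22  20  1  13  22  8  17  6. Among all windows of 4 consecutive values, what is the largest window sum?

Each size-4 window and its sum:
2 13 15 4 → sum 34
13 15 4 24 → sum 56
15 4 24 16 → sum 59
4 24 16 1 → sum 45
24 16 1 12 → sum 53
16 1 12 4 → sum 33
1 12 4 17 → sum 34
12 4 17 19 → sum 52
4 17 19 19 → sum 59
17 19 19 22 → sum 77
19 19 22 20 → sum 80
19 22 20 1 → sum 62
22 20 1 13 → sum 56
20 1 13 22 → sum 56
1 13 22 8 → sum 44
13 22 8 17 → sum 60
22 8 17 6 → sum 53
Largest of these is 80.

80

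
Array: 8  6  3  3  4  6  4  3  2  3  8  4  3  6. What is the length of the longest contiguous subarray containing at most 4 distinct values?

Extend right; when distinct count exceeds 4, shrink from the left:
add 8: window [8] (1 distinct), len 1
add 6: window [8, 6] (2 distinct), len 2
add 3: window [8, 6, 3] (3 distinct), len 3
add 3: window [8, 6, 3, 3] (3 distinct), len 4
add 4: window [8, 6, 3, 3, 4] (4 distinct), len 5
add 6: window [8, 6, 3, 3, 4, 6] (4 distinct), len 6
add 4: window [8, 6, 3, 3, 4, 6, 4] (4 distinct), len 7
add 3: window [8, 6, 3, 3, 4, 6, 4, 3] (4 distinct), len 8
add 2: window [6, 3, 3, 4, 6, 4, 3, 2] (4 distinct), len 8
add 3: window [6, 3, 3, 4, 6, 4, 3, 2, 3] (4 distinct), len 9
add 8: window [4, 3, 2, 3, 8] (4 distinct), len 5
add 4: window [4, 3, 2, 3, 8, 4] (4 distinct), len 6
add 3: window [4, 3, 2, 3, 8, 4, 3] (4 distinct), len 7
add 6: window [3, 8, 4, 3, 6] (4 distinct), len 5
Longest length with ≤4 distinct: 9.

9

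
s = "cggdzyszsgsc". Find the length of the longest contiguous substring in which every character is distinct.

5

add c: [c] len 1
add g: [c, g] len 2
add g (repeat g, move left end past it): [g] len 1
add d: [g, d] len 2
add z: [g, d, z] len 3
add y: [g, d, z, y] len 4
add s: [g, d, z, y, s] len 5
add z (repeat z, move left end past it): [y, s, z] len 3
add s (repeat s, move left end past it): [z, s] len 2
add g: [z, s, g] len 3
add s (repeat s, move left end past it): [g, s] len 2
add c: [g, s, c] len 3
Longest all-distinct length: 5.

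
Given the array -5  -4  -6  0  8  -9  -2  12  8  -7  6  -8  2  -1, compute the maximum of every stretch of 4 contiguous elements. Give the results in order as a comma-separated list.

0, 8, 8, 8, 12, 12, 12, 12, 8, 6, 6

(-5, -4, -6, 0) → max 0
(-4, -6, 0, 8) → max 8
(-6, 0, 8, -9) → max 8
(0, 8, -9, -2) → max 8
(8, -9, -2, 12) → max 12
(-9, -2, 12, 8) → max 12
(-2, 12, 8, -7) → max 12
(12, 8, -7, 6) → max 12
(8, -7, 6, -8) → max 8
(-7, 6, -8, 2) → max 6
(6, -8, 2, -1) → max 6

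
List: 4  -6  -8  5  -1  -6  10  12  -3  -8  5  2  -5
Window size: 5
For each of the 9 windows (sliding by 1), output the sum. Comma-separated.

-6, -16, 0, 20, 12, 5, 16, 8, -9

[4, -6, -8, 5, -1] → sum -6
[-6, -8, 5, -1, -6] → sum -16
[-8, 5, -1, -6, 10] → sum 0
[5, -1, -6, 10, 12] → sum 20
[-1, -6, 10, 12, -3] → sum 12
[-6, 10, 12, -3, -8] → sum 5
[10, 12, -3, -8, 5] → sum 16
[12, -3, -8, 5, 2] → sum 8
[-3, -8, 5, 2, -5] → sum -9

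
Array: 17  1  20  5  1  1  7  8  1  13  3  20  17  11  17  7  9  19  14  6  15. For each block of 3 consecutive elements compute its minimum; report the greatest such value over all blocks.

11

17 1 20 → min 1
1 20 5 → min 1
20 5 1 → min 1
5 1 1 → min 1
1 1 7 → min 1
1 7 8 → min 1
7 8 1 → min 1
8 1 13 → min 1
1 13 3 → min 1
13 3 20 → min 3
3 20 17 → min 3
20 17 11 → min 11
17 11 17 → min 11
11 17 7 → min 7
17 7 9 → min 7
7 9 19 → min 7
9 19 14 → min 9
19 14 6 → min 6
14 6 15 → min 6
Greatest of these is 11.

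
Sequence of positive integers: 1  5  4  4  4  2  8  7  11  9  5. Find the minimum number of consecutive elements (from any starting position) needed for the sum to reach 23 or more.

Extend right; whenever the sum reaches 23, record the length and shrink from the left:
add 1: running sum 1 < 23
add 5: running sum 6 < 23
add 4: running sum 10 < 23
add 4: running sum 14 < 23
add 4: running sum 18 < 23
add 2: running sum 20 < 23
end 6: [5, 4, 4, 4, 2, 8] sum 27, len 6
end 7: [4, 4, 2, 8, 7] sum 25, len 5
end 8: [8, 7, 11] sum 26, len 3
end 9: [7, 11, 9] sum 27, len 3
end 10: [11, 9, 5] sum 25, len 3
Shortest qualifying length: 3.

3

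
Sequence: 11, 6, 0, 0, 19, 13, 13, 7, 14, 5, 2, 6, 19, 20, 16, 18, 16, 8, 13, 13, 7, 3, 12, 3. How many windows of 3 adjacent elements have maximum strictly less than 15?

12

[11, 6, 0] → max 11  < 15 ✓
[6, 0, 0] → max 6  < 15 ✓
[0, 0, 19] → max 19
[0, 19, 13] → max 19
[19, 13, 13] → max 19
[13, 13, 7] → max 13  < 15 ✓
[13, 7, 14] → max 14  < 15 ✓
[7, 14, 5] → max 14  < 15 ✓
[14, 5, 2] → max 14  < 15 ✓
[5, 2, 6] → max 6  < 15 ✓
[2, 6, 19] → max 19
[6, 19, 20] → max 20
[19, 20, 16] → max 20
[20, 16, 18] → max 20
[16, 18, 16] → max 18
[18, 16, 8] → max 18
[16, 8, 13] → max 16
[8, 13, 13] → max 13  < 15 ✓
[13, 13, 7] → max 13  < 15 ✓
[13, 7, 3] → max 13  < 15 ✓
[7, 3, 12] → max 12  < 15 ✓
[3, 12, 3] → max 12  < 15 ✓
12 windows satisfy the condition.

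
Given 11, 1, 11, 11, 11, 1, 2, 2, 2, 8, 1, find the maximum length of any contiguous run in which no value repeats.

3

add 11: [11] len 1
add 1: [11, 1] len 2
add 11 (repeat 11, move left end past it): [1, 11] len 2
add 11 (repeat 11, move left end past it): [11] len 1
add 11 (repeat 11, move left end past it): [11] len 1
add 1: [11, 1] len 2
add 2: [11, 1, 2] len 3
add 2 (repeat 2, move left end past it): [2] len 1
add 2 (repeat 2, move left end past it): [2] len 1
add 8: [2, 8] len 2
add 1: [2, 8, 1] len 3
Longest all-distinct length: 3.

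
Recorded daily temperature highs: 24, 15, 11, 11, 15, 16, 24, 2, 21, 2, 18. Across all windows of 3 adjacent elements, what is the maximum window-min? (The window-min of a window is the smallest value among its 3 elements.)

15

24 15 11 → min 11
15 11 11 → min 11
11 11 15 → min 11
11 15 16 → min 11
15 16 24 → min 15
16 24 2 → min 2
24 2 21 → min 2
2 21 2 → min 2
21 2 18 → min 2
Maximum of these is 15.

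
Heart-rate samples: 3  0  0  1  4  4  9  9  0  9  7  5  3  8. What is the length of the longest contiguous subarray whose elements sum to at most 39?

10

Extend to the right; shrink from the left whenever the sum exceeds 39:
add 3: [3] sum 3, len 1
add 0: [3, 0] sum 3, len 2
add 0: [3, 0, 0] sum 3, len 3
add 1: [3, 0, 0, 1] sum 4, len 4
add 4: [3, 0, 0, 1, 4] sum 8, len 5
add 4: [3, 0, 0, 1, 4, 4] sum 12, len 6
add 9: [3, 0, 0, 1, 4, 4, 9] sum 21, len 7
add 9: [3, 0, 0, 1, 4, 4, 9, 9] sum 30, len 8
add 0: [3, 0, 0, 1, 4, 4, 9, 9, 0] sum 30, len 9
add 9: [3, 0, 0, 1, 4, 4, 9, 9, 0, 9] sum 39, len 10
add 7: [4, 9, 9, 0, 9, 7] sum 38, len 6
add 5: [9, 9, 0, 9, 7, 5] sum 39, len 6
add 3: [9, 0, 9, 7, 5, 3] sum 33, len 6
add 8: [0, 9, 7, 5, 3, 8] sum 32, len 6
Longest length seen: 10.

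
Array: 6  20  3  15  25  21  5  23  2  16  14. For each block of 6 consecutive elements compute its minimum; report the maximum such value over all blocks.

3

Each size-6 window and its min:
[6, 20, 3, 15, 25, 21] → min 3
[20, 3, 15, 25, 21, 5] → min 3
[3, 15, 25, 21, 5, 23] → min 3
[15, 25, 21, 5, 23, 2] → min 2
[25, 21, 5, 23, 2, 16] → min 2
[21, 5, 23, 2, 16, 14] → min 2
Maximum of these is 3.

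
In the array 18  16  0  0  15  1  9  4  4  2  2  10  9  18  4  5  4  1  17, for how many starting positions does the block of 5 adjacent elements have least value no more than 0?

18 16 0 0 15 → min 0  ≤ 0 ✓
16 0 0 15 1 → min 0  ≤ 0 ✓
0 0 15 1 9 → min 0  ≤ 0 ✓
0 15 1 9 4 → min 0  ≤ 0 ✓
15 1 9 4 4 → min 1
1 9 4 4 2 → min 1
9 4 4 2 2 → min 2
4 4 2 2 10 → min 2
4 2 2 10 9 → min 2
2 2 10 9 18 → min 2
2 10 9 18 4 → min 2
10 9 18 4 5 → min 4
9 18 4 5 4 → min 4
18 4 5 4 1 → min 1
4 5 4 1 17 → min 1
4 windows satisfy the condition.

4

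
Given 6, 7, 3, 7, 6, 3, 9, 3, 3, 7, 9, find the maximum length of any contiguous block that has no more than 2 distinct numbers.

4

Extend right; when distinct count exceeds 2, shrink from the left:
add 6: window [6] (1 distinct), len 1
add 7: window [6, 7] (2 distinct), len 2
add 3: window [7, 3] (2 distinct), len 2
add 7: window [7, 3, 7] (2 distinct), len 3
add 6: window [7, 6] (2 distinct), len 2
add 3: window [6, 3] (2 distinct), len 2
add 9: window [3, 9] (2 distinct), len 2
add 3: window [3, 9, 3] (2 distinct), len 3
add 3: window [3, 9, 3, 3] (2 distinct), len 4
add 7: window [3, 3, 7] (2 distinct), len 3
add 9: window [7, 9] (2 distinct), len 2
Longest length with ≤2 distinct: 4.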